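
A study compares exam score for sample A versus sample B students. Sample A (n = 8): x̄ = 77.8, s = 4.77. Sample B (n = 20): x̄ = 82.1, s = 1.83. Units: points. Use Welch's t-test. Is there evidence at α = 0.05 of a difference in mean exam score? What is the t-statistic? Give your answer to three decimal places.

-2.478

Let group 1 = sample A, group 2 = sample B. H0: μ_1 = μ_2; H1: μ_1 ≠ μ_2 (Welch's two-sample t-test, two-sided).
t = (x̄_1 − x̄_2)/√(s_1²/n_1 + s_2²/n_2) = (77.8 − 82.1)/√(4.77²/8 + 1.83²/20) = -2.478
Welch–Satterthwaite df ≈ 7.84
Two-sided p-value ≈ 0.0388
Since p ≈ 0.0388 < α = 0.05, reject H0; the data support H1.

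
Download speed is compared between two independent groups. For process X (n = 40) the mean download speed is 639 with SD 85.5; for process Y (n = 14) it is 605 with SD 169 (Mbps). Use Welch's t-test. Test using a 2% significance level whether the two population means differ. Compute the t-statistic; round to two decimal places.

0.72

Let group 1 = process X, group 2 = process Y. H0: μ_1 = μ_2; H1: μ_1 ≠ μ_2 (Welch's two-sample t-test, two-sided).
t = (x̄_1 − x̄_2)/√(s_1²/n_1 + s_2²/n_2) = (639 − 605)/√(85.5²/40 + 169²/14) = 0.72
Welch–Satterthwaite df ≈ 15.39
Two-sided p-value ≈ 0.482
Since p ≈ 0.482 > α = 0.02, fail to reject H0; the evidence is not statistically significant.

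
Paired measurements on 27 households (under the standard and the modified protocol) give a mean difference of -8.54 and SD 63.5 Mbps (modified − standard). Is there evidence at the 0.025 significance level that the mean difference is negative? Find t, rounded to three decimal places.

H0: μ_d = 0; H1: μ_d < 0 (paired t-test on the differences, left-tailed).
t = d̄/(s_d/√n) = -8.54/(63.5/√27) = -0.699
df = n − 1 = 26
p-value = P(T ≤ -0.699) ≈ 0.2454
Since p ≈ 0.2454 > α = 0.025, fail to reject H0; the data do not provide sufficient evidence against H0.

-0.699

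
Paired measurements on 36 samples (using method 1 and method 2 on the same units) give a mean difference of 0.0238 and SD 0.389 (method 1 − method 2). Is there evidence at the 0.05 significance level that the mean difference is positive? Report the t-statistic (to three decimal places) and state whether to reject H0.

H0: μ_d = 0; H1: μ_d > 0 (paired t-test on the differences, right-tailed).
t = d̄/(s_d/√n) = 0.0238/(0.389/√36) = 0.367
df = n − 1 = 35
p-value = P(T ≥ 0.367) ≈ 0.358
Since p ≈ 0.358 > α = 0.05, fail to reject H0; the evidence is not statistically significant.

t = 0.367; fail to reject H0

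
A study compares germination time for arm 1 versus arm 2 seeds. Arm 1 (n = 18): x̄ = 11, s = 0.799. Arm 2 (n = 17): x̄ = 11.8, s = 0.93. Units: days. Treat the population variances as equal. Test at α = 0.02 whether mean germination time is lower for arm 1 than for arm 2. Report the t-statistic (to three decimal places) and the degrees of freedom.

t = -2.735, df = 33

Let group 1 = arm 1, group 2 = arm 2. H0: μ_1 = μ_2; H1: μ_1 < μ_2 (two-sample pooled-variance t-test, left-tailed).
s_p² = [(18−1)·0.799² + (17−1)·0.93²]/(18+17−2) = 0.748219
t = (11 − 11.8)/√[0.748219·(1/18 + 1/17)] = -2.735
df = n₁ + n₂ − 2 = 33
p-value = P(T ≤ -2.735) ≈ 0.005
Since p ≈ 0.005 < α = 0.02, reject H0; the evidence is statistically significant.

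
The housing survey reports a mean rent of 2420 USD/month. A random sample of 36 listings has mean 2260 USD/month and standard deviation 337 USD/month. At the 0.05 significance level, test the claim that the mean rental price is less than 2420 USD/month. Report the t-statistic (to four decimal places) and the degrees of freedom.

t = -2.8487, df = 35

H0: μ = 2420; H1: μ < 2420 (one-sample t-test, left-tailed).
t = (x̄ − μ₀)/(s/√n) = (2260 − 2420)/(337/√36) = -2.8487
df = n − 1 = 35
p-value = P(T ≤ -2.8487) ≈ 0.004
Since p ≈ 0.004 < α = 0.05, reject H0; the data support H1.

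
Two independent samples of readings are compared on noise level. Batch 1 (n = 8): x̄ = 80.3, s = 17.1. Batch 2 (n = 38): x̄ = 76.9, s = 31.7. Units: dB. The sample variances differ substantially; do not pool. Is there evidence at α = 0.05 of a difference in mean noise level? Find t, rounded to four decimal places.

Let group 1 = batch 1, group 2 = batch 2. H0: μ_1 = μ_2; H1: μ_1 ≠ μ_2 (Welch's two-sample t-test, two-sided).
t = (x̄_1 − x̄_2)/√(s_1²/n_1 + s_2²/n_2) = (80.3 − 76.9)/√(17.1²/8 + 31.7²/38) = 0.4284
Welch–Satterthwaite df ≈ 18.92
Two-sided p-value ≈ 0.673
Since p ≈ 0.673 > α = 0.05, fail to reject H0; the data do not provide sufficient evidence against H0.

0.4284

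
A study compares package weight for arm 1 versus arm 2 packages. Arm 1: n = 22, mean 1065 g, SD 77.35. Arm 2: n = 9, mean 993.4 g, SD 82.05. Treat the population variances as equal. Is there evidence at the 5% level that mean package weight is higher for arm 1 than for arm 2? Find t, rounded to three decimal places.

Let group 1 = arm 1, group 2 = arm 2. H0: μ_1 = μ_2; H1: μ_1 > μ_2 (two-sample pooled-variance t-test, right-tailed).
s_p² = [(22−1)·77.35² + (9−1)·82.05²]/(22+9−2) = 6189.69
t = (1065 − 993.4)/√[6189.69·(1/22 + 1/9)] = 2.300
df = n₁ + n₂ − 2 = 29
p-value = P(T ≥ 2.300) ≈ 0.0144
Since p ≈ 0.0144 < α = 0.05, reject H0; the evidence is statistically significant.

2.300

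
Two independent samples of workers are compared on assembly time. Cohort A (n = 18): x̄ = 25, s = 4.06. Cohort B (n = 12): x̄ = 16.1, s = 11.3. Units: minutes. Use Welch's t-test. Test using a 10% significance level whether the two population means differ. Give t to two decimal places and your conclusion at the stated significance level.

Let group 1 = cohort A, group 2 = cohort B. H0: μ_1 = μ_2; H1: μ_1 ≠ μ_2 (Welch's two-sample t-test, two-sided).
t = (x̄_1 − x̄_2)/√(s_1²/n_1 + s_2²/n_2) = (25 − 16.1)/√(4.06²/18 + 11.3²/12) = 2.62
Welch–Satterthwaite df ≈ 12.91
Two-sided p-value ≈ 0.021
Since p ≈ 0.021 < α = 0.1, reject H0; the evidence is statistically significant.

t = 2.62; reject H0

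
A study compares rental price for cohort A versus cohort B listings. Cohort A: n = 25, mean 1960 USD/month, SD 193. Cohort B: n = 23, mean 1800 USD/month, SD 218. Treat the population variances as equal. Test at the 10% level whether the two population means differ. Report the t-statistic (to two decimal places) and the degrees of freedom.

Let group 1 = cohort A, group 2 = cohort B. H0: μ_1 = μ_2; H1: μ_1 ≠ μ_2 (two-sample pooled-variance t-test, two-sided).
s_p² = [(25−1)·193² + (23−1)·218²]/(25+23−2) = 42163.1
t = (1960 − 1800)/√[42163.1·(1/25 + 1/23)] = 2.70
df = n₁ + n₂ − 2 = 46
Two-sided p-value ≈ 0.010
Since p ≈ 0.010 < α = 0.1, reject H0; the evidence is statistically significant.

t = 2.70, df = 46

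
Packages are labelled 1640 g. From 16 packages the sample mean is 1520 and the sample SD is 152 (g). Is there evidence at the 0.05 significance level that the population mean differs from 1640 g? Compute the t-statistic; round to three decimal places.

-3.158

H0: μ = 1640; H1: μ ≠ 1640 (one-sample t-test, two-sided).
t = (x̄ − μ₀)/(s/√n) = (1520 − 1640)/(152/√16) = -3.158
df = n − 1 = 15
Two-sided p-value ≈ 0.007
Since p ≈ 0.007 < α = 0.05, reject H0; the data support H1.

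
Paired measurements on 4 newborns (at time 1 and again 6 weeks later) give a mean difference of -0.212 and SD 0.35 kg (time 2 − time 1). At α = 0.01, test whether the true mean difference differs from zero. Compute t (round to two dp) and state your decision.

H0: μ_d = 0; H1: μ_d ≠ 0 (paired t-test on the differences, two-sided).
t = d̄/(s_d/√n) = -0.212/(0.35/√4) = -1.21
df = n − 1 = 3
Two-sided p-value ≈ 0.312
Since p ≈ 0.312 > α = 0.01, fail to reject H0; the evidence is not statistically significant.

t = -1.21; fail to reject H0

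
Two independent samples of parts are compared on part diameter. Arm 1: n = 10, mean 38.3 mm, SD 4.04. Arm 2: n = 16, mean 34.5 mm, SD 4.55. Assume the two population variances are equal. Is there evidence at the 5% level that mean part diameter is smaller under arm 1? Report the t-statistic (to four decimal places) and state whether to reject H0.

t = 2.1592; fail to reject H0

Let group 1 = arm 1, group 2 = arm 2. H0: μ_1 = μ_2; H1: μ_1 < μ_2 (two-sample pooled-variance t-test, left-tailed).
s_p² = [(10−1)·4.04² + (16−1)·4.55²]/(10+16−2) = 19.0597
t = (38.3 − 34.5)/√[19.0597·(1/10 + 1/16)] = 2.1592
df = n₁ + n₂ − 2 = 24
p-value = P(T ≤ 2.1592) ≈ 0.9795
Since p ≈ 0.9795 > α = 0.05, fail to reject H0; the evidence is not statistically significant.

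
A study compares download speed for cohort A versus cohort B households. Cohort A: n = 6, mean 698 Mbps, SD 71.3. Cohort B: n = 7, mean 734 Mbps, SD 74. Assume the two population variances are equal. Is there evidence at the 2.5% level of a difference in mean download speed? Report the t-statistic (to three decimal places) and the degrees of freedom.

t = -0.889, df = 11

Let group 1 = cohort A, group 2 = cohort B. H0: μ_1 = μ_2; H1: μ_1 ≠ μ_2 (two-sample pooled-variance t-test, two-sided).
s_p² = [(6−1)·71.3² + (7−1)·74²]/(6+7−2) = 5297.68
t = (698 − 734)/√[5297.68·(1/6 + 1/7)] = -0.889
df = n₁ + n₂ − 2 = 11
Two-sided p-value ≈ 0.393
Since p ≈ 0.393 > α = 0.025, fail to reject H0; the evidence is not statistically significant.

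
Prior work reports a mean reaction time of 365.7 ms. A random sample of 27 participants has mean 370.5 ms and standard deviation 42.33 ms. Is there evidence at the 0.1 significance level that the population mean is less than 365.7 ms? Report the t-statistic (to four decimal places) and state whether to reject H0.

t = 0.5892; fail to reject H0

H0: μ = 365.7; H1: μ < 365.7 (one-sample t-test, left-tailed).
t = (x̄ − μ₀)/(s/√n) = (370.5 − 365.7)/(42.33/√27) = 0.5892
df = n − 1 = 26
p-value = P(T ≤ 0.5892) ≈ 0.720
Since p ≈ 0.720 > α = 0.1, fail to reject H0; the evidence is not statistically significant.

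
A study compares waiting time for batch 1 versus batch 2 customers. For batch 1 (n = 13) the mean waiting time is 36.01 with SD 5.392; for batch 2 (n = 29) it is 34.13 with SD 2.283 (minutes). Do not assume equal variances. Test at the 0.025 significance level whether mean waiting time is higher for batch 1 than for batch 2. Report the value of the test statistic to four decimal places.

1.2095

Let group 1 = batch 1, group 2 = batch 2. H0: μ_1 = μ_2; H1: μ_1 > μ_2 (Welch's two-sample t-test, right-tailed).
t = (x̄_1 − x̄_2)/√(s_1²/n_1 + s_2²/n_2) = (36.01 − 34.13)/√(5.392²/13 + 2.283²/29) = 1.2095
Welch–Satterthwaite df ≈ 13.97
p-value = P(T ≥ 1.2095) ≈ 0.123
Since p ≈ 0.123 > α = 0.025, fail to reject H0; the evidence is not statistically significant.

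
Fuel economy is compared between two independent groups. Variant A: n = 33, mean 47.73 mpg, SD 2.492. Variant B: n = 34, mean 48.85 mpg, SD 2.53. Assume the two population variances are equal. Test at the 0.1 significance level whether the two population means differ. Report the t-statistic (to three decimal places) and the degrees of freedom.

t = -1.825, df = 65

Let group 1 = variant A, group 2 = variant B. H0: μ_1 = μ_2; H1: μ_1 ≠ μ_2 (two-sample pooled-variance t-test, two-sided).
s_p² = [(33−1)·2.492² + (34−1)·2.53²]/(33+34−2) = 6.30695
t = (47.73 − 48.85)/√[6.30695·(1/33 + 1/34)] = -1.825
df = n₁ + n₂ − 2 = 65
Two-sided p-value ≈ 0.073
Since p ≈ 0.073 < α = 0.1, reject H0; the evidence is statistically significant.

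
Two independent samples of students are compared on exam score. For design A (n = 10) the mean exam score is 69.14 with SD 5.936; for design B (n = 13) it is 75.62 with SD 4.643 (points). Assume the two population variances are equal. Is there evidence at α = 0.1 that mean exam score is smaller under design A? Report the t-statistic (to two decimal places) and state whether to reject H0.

Let group 1 = design A, group 2 = design B. H0: μ_1 = μ_2; H1: μ_1 < μ_2 (two-sample pooled-variance t-test, left-tailed).
s_p² = [(10−1)·5.936² + (13−1)·4.643²]/(10+13−2) = 27.4197
t = (69.14 − 75.62)/√[27.4197·(1/10 + 1/13)] = -2.94
df = n₁ + n₂ − 2 = 21
p-value = P(T ≤ -2.94) ≈ 0.004
Since p ≈ 0.004 < α = 0.1, reject H0; the evidence is statistically significant.

t = -2.94; reject H0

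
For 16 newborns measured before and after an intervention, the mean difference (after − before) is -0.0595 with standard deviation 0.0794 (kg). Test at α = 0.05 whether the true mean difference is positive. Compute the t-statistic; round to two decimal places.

-3.00

H0: μ_d = 0; H1: μ_d > 0 (paired t-test on the differences, right-tailed).
t = d̄/(s_d/√n) = -0.0595/(0.0794/√16) = -3.00
df = n − 1 = 15
p-value = P(T ≥ -3.00) ≈ 0.9955
Since p ≈ 0.9955 > α = 0.05, fail to reject H0; the evidence is not statistically significant.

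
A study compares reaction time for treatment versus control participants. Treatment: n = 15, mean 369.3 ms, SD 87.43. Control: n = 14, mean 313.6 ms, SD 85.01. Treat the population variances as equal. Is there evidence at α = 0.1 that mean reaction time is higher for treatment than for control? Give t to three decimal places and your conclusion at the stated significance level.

t = 1.737; reject H0

Let group 1 = treatment, group 2 = control. H0: μ_1 = μ_2; H1: μ_1 > μ_2 (two-sample pooled-variance t-test, right-tailed).
s_p² = [(15−1)·87.43² + (14−1)·85.01²]/(15+14−2) = 7443.08
t = (369.3 − 313.6)/√[7443.08·(1/15 + 1/14)] = 1.737
df = n₁ + n₂ − 2 = 27
p-value = P(T ≥ 1.737) ≈ 0.0469
Since p ≈ 0.0469 < α = 0.1, reject H0; the data support H1.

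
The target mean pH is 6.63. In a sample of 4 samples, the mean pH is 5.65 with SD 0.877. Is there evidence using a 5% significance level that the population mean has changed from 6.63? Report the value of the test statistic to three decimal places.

-2.235

H0: μ = 6.63; H1: μ ≠ 6.63 (one-sample t-test, two-sided).
t = (x̄ − μ₀)/(s/√n) = (5.65 − 6.63)/(0.877/√4) = -2.235
df = n − 1 = 3
Two-sided p-value ≈ 0.1115
Since p ≈ 0.1115 > α = 0.05, fail to reject H0; the data do not provide sufficient evidence against H0.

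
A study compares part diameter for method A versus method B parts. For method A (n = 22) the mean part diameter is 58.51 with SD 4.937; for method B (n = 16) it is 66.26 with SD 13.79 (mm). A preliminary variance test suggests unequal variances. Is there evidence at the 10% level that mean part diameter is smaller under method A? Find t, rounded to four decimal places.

Let group 1 = method A, group 2 = method B. H0: μ_1 = μ_2; H1: μ_1 < μ_2 (Welch's two-sample t-test, left-tailed).
t = (x̄_1 − x̄_2)/√(s_1²/n_1 + s_2²/n_2) = (58.51 − 66.26)/√(4.937²/22 + 13.79²/16) = -2.1500
Welch–Satterthwaite df ≈ 17.82
p-value = P(T ≤ -2.1500) ≈ 0.023
Since p ≈ 0.023 < α = 0.1, reject H0; the data support H1.

-2.1500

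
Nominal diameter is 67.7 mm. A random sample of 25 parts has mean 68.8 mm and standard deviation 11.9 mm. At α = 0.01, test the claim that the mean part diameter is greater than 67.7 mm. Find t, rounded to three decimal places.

0.462

H0: μ = 67.7; H1: μ > 67.7 (one-sample t-test, right-tailed).
t = (x̄ − μ₀)/(s/√n) = (68.8 − 67.7)/(11.9/√25) = 0.462
df = n − 1 = 24
p-value = P(T ≥ 0.462) ≈ 0.3241
Since p ≈ 0.3241 > α = 0.01, fail to reject H0; the data do not provide sufficient evidence against H0.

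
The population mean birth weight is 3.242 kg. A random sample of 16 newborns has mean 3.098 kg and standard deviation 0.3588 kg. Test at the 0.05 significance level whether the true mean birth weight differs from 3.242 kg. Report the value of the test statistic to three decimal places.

-1.605

H0: μ = 3.242; H1: μ ≠ 3.242 (one-sample t-test, two-sided).
t = (x̄ − μ₀)/(s/√n) = (3.098 − 3.242)/(0.3588/√16) = -1.605
df = n − 1 = 15
Two-sided p-value ≈ 0.1293
Since p ≈ 0.1293 > α = 0.05, fail to reject H0; the evidence is not statistically significant.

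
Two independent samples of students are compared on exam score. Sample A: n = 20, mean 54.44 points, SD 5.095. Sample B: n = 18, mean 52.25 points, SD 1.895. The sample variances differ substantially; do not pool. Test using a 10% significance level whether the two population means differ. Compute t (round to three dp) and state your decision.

t = 1.790; reject H0

Let group 1 = sample A, group 2 = sample B. H0: μ_1 = μ_2; H1: μ_1 ≠ μ_2 (Welch's two-sample t-test, two-sided).
t = (x̄_1 − x̄_2)/√(s_1²/n_1 + s_2²/n_2) = (54.44 − 52.25)/√(5.095²/20 + 1.895²/18) = 1.790
Welch–Satterthwaite df ≈ 24.64
Two-sided p-value ≈ 0.086
Since p ≈ 0.086 < α = 0.1, reject H0; the evidence is statistically significant.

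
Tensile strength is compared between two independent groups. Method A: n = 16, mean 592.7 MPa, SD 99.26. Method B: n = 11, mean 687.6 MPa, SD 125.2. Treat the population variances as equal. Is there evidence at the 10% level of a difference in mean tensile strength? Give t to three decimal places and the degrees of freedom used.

Let group 1 = method A, group 2 = method B. H0: μ_1 = μ_2; H1: μ_1 ≠ μ_2 (two-sample pooled-variance t-test, two-sided).
s_p² = [(16−1)·99.26² + (11−1)·125.2²]/(16+11−2) = 12181.5
t = (592.7 − 687.6)/√[12181.5·(1/16 + 1/11)] = -2.195
df = n₁ + n₂ − 2 = 25
Two-sided p-value ≈ 0.038
Since p ≈ 0.038 < α = 0.1, reject H0; the data support H1.

t = -2.195, df = 25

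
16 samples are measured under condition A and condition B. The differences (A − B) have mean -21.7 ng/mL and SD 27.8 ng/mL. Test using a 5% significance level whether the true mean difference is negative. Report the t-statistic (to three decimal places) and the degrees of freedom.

H0: μ_d = 0; H1: μ_d < 0 (paired t-test on the differences, left-tailed).
t = d̄/(s_d/√n) = -21.7/(27.8/√16) = -3.122
df = n − 1 = 15
p-value = P(T ≤ -3.122) ≈ 0.0035
Since p ≈ 0.0035 < α = 0.05, reject H0; the data support H1.

t = -3.122, df = 15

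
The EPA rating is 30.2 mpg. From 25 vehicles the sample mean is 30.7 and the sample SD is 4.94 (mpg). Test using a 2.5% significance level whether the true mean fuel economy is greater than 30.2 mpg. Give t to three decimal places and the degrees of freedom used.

t = 0.506, df = 24

H0: μ = 30.2; H1: μ > 30.2 (one-sample t-test, right-tailed).
t = (x̄ − μ₀)/(s/√n) = (30.7 − 30.2)/(4.94/√25) = 0.506
df = n − 1 = 24
p-value = P(T ≥ 0.506) ≈ 0.3087
Since p ≈ 0.3087 > α = 0.025, fail to reject H0; the data do not provide sufficient evidence against H0.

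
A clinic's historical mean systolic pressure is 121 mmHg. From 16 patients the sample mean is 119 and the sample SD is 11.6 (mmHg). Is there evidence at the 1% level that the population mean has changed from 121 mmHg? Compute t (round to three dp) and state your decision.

H0: μ = 121; H1: μ ≠ 121 (one-sample t-test, two-sided).
t = (x̄ − μ₀)/(s/√n) = (119 − 121)/(11.6/√16) = -0.690
df = n − 1 = 15
Two-sided p-value ≈ 0.501
Since p ≈ 0.501 > α = 0.01, fail to reject H0; the data do not provide sufficient evidence against H0.

t = -0.690; fail to reject H0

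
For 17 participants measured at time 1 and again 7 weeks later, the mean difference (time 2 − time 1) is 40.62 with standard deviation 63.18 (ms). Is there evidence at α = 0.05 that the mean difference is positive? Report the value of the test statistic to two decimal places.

2.65

H0: μ_d = 0; H1: μ_d > 0 (paired t-test on the differences, right-tailed).
t = d̄/(s_d/√n) = 40.62/(63.18/√17) = 2.65
df = n − 1 = 16
p-value = P(T ≥ 2.65) ≈ 0.009
Since p ≈ 0.009 < α = 0.05, reject H0; the data support H1.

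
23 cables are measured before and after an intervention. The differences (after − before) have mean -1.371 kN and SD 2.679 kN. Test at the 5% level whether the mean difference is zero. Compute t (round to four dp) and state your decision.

H0: μ_d = 0; H1: μ_d ≠ 0 (paired t-test on the differences, two-sided).
t = d̄/(s_d/√n) = -1.371/(2.679/√23) = -2.4543
df = n − 1 = 22
Two-sided p-value ≈ 0.022
Since p ≈ 0.022 < α = 0.05, reject H0; the evidence is statistically significant.

t = -2.4543; reject H0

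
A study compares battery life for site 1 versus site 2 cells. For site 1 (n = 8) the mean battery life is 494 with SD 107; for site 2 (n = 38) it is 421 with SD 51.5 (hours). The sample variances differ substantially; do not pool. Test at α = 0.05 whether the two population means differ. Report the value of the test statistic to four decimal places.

Let group 1 = site 1, group 2 = site 2. H0: μ_1 = μ_2; H1: μ_1 ≠ μ_2 (Welch's two-sample t-test, two-sided).
t = (x̄_1 − x̄_2)/√(s_1²/n_1 + s_2²/n_2) = (494 − 421)/√(107²/8 + 51.5²/38) = 1.8843
Welch–Satterthwaite df ≈ 7.70
Two-sided p-value ≈ 0.0977
Since p ≈ 0.0977 > α = 0.05, fail to reject H0; the data do not provide sufficient evidence against H0.

1.8843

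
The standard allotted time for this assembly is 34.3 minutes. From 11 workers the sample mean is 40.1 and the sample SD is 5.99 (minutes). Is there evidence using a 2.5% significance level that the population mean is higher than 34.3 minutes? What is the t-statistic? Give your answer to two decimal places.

3.21

H0: μ = 34.3; H1: μ > 34.3 (one-sample t-test, right-tailed).
t = (x̄ − μ₀)/(s/√n) = (40.1 − 34.3)/(5.99/√11) = 3.21
df = n − 1 = 10
p-value = P(T ≥ 3.21) ≈ 0.0047
Since p ≈ 0.0047 < α = 0.025, reject H0; the data support H1.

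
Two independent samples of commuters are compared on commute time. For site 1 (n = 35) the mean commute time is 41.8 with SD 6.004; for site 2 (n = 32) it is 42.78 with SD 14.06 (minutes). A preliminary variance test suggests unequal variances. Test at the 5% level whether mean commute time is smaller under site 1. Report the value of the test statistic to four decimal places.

Let group 1 = site 1, group 2 = site 2. H0: μ_1 = μ_2; H1: μ_1 < μ_2 (Welch's two-sample t-test, left-tailed).
t = (x̄_1 − x̄_2)/√(s_1²/n_1 + s_2²/n_2) = (41.8 − 42.78)/√(6.004²/35 + 14.06²/32) = -0.3650
Welch–Satterthwaite df ≈ 41.16
p-value = P(T ≤ -0.3650) ≈ 0.3585
Since p ≈ 0.3585 > α = 0.05, fail to reject H0; the data do not provide sufficient evidence against H0.

-0.3650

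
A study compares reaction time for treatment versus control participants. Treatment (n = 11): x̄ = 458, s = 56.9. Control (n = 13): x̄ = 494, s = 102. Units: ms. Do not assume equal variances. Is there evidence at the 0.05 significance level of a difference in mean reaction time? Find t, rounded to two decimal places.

-1.09

Let group 1 = treatment, group 2 = control. H0: μ_1 = μ_2; H1: μ_1 ≠ μ_2 (Welch's two-sample t-test, two-sided).
t = (x̄_1 − x̄_2)/√(s_1²/n_1 + s_2²/n_2) = (458 − 494)/√(56.9²/11 + 102²/13) = -1.09
Welch–Satterthwaite df ≈ 19.31
Two-sided p-value ≈ 0.290
Since p ≈ 0.290 > α = 0.05, fail to reject H0; the data do not provide sufficient evidence against H0.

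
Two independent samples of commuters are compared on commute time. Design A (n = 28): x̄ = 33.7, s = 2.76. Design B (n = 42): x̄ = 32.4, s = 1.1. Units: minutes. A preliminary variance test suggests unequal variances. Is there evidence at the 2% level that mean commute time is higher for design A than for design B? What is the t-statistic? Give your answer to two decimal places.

Let group 1 = design A, group 2 = design B. H0: μ_1 = μ_2; H1: μ_1 > μ_2 (Welch's two-sample t-test, right-tailed).
t = (x̄_1 − x̄_2)/√(s_1²/n_1 + s_2²/n_2) = (33.7 − 32.4)/√(2.76²/28 + 1.1²/42) = 2.37
Welch–Satterthwaite df ≈ 32.78
p-value = P(T ≥ 2.37) ≈ 0.012
Since p ≈ 0.012 < α = 0.02, reject H0; the data support H1.

2.37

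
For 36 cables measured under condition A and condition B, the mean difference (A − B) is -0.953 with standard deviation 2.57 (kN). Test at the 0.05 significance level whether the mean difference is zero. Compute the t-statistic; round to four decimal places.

H0: μ_d = 0; H1: μ_d ≠ 0 (paired t-test on the differences, two-sided).
t = d̄/(s_d/√n) = -0.953/(2.57/√36) = -2.2249
df = n − 1 = 35
Two-sided p-value ≈ 0.0326
Since p ≈ 0.0326 < α = 0.05, reject H0; the data support H1.

-2.2249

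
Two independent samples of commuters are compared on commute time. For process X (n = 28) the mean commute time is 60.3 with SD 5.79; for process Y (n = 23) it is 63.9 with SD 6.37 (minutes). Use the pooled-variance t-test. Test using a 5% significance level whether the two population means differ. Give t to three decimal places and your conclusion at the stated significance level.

t = -2.112; reject H0

Let group 1 = process X, group 2 = process Y. H0: μ_1 = μ_2; H1: μ_1 ≠ μ_2 (two-sample pooled-variance t-test, two-sided).
s_p² = [(28−1)·5.79² + (23−1)·6.37²]/(28+23−2) = 36.6907
t = (60.3 − 63.9)/√[36.6907·(1/28 + 1/23)] = -2.112
df = n₁ + n₂ − 2 = 49
Two-sided p-value ≈ 0.040
Since p ≈ 0.040 < α = 0.05, reject H0; the evidence is statistically significant.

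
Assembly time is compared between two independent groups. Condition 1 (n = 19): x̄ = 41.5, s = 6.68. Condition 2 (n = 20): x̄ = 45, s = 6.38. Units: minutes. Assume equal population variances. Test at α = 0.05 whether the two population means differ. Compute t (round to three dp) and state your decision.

Let group 1 = condition 1, group 2 = condition 2. H0: μ_1 = μ_2; H1: μ_1 ≠ μ_2 (two-sample pooled-variance t-test, two-sided).
s_p² = [(19−1)·6.68² + (20−1)·6.38²]/(19+20−2) = 42.6105
t = (41.5 − 45)/√[42.6105·(1/19 + 1/20)] = -1.674
df = n₁ + n₂ − 2 = 37
Two-sided p-value ≈ 0.1026
Since p ≈ 0.1026 > α = 0.05, fail to reject H0; the data do not provide sufficient evidence against H0.

t = -1.674; fail to reject H0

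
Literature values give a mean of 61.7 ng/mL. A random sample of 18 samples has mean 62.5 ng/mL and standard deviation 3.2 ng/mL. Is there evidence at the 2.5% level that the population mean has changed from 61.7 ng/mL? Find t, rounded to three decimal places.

1.061

H0: μ = 61.7; H1: μ ≠ 61.7 (one-sample t-test, two-sided).
t = (x̄ − μ₀)/(s/√n) = (62.5 − 61.7)/(3.2/√18) = 1.061
df = n − 1 = 17
Two-sided p-value ≈ 0.3037
Since p ≈ 0.3037 > α = 0.025, fail to reject H0; the evidence is not statistically significant.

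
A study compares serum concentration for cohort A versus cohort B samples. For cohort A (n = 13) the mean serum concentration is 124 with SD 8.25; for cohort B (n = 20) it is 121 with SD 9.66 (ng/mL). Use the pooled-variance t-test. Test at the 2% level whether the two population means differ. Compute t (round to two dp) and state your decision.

Let group 1 = cohort A, group 2 = cohort B. H0: μ_1 = μ_2; H1: μ_1 ≠ μ_2 (two-sample pooled-variance t-test, two-sided).
s_p² = [(13−1)·8.25² + (20−1)·9.66²]/(13+20−2) = 83.5402
t = (124 − 121)/√[83.5402·(1/13 + 1/20)] = 0.92
df = n₁ + n₂ − 2 = 31
Two-sided p-value ≈ 0.3640
Since p ≈ 0.3640 > α = 0.02, fail to reject H0; the evidence is not statistically significant.

t = 0.92; fail to reject H0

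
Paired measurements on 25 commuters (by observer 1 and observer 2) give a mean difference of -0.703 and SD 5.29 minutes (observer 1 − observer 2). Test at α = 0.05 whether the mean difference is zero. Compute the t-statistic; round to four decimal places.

H0: μ_d = 0; H1: μ_d ≠ 0 (paired t-test on the differences, two-sided).
t = d̄/(s_d/√n) = -0.703/(5.29/√25) = -0.6645
df = n − 1 = 24
Two-sided p-value ≈ 0.513
Since p ≈ 0.513 > α = 0.05, fail to reject H0; the evidence is not statistically significant.

-0.6645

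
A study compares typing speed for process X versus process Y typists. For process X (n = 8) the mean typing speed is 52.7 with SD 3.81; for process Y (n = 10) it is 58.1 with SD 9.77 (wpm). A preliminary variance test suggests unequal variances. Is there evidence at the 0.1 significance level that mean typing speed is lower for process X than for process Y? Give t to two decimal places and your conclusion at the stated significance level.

t = -1.60; reject H0

Let group 1 = process X, group 2 = process Y. H0: μ_1 = μ_2; H1: μ_1 < μ_2 (Welch's two-sample t-test, left-tailed).
t = (x̄_1 − x̄_2)/√(s_1²/n_1 + s_2²/n_2) = (52.7 − 58.1)/√(3.81²/8 + 9.77²/10) = -1.60
Welch–Satterthwaite df ≈ 12.18
p-value = P(T ≤ -1.60) ≈ 0.067
Since p ≈ 0.067 < α = 0.1, reject H0; the data support H1.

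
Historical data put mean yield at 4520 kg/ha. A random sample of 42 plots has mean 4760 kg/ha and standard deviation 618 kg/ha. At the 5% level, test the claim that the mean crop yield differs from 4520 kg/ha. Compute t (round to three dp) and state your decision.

H0: μ = 4520; H1: μ ≠ 4520 (one-sample t-test, two-sided).
t = (x̄ − μ₀)/(s/√n) = (4760 − 4520)/(618/√42) = 2.517
df = n − 1 = 41
Two-sided p-value ≈ 0.0158
Since p ≈ 0.0158 < α = 0.05, reject H0; the data support H1.

t = 2.517; reject H0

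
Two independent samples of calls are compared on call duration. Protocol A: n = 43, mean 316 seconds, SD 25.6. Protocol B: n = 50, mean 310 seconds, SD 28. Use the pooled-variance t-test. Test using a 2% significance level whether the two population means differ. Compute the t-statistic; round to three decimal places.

1.072

Let group 1 = protocol A, group 2 = protocol B. H0: μ_1 = μ_2; H1: μ_1 ≠ μ_2 (two-sample pooled-variance t-test, two-sided).
s_p² = [(43−1)·25.6² + (50−1)·28²]/(43+50−2) = 724.628
t = (316 − 310)/√[724.628·(1/43 + 1/50)] = 1.072
df = n₁ + n₂ − 2 = 91
Two-sided p-value ≈ 0.287
Since p ≈ 0.287 > α = 0.02, fail to reject H0; the data do not provide sufficient evidence against H0.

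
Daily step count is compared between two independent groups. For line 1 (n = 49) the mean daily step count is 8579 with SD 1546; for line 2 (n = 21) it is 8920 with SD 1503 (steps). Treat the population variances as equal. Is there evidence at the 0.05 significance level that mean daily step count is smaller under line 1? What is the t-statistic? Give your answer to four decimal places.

Let group 1 = line 1, group 2 = line 2. H0: μ_1 = μ_2; H1: μ_1 < μ_2 (two-sample pooled-variance t-test, left-tailed).
s_p² = [(49−1)·1546² + (21−1)·1503²]/(49+21−2) = 2351560
t = (8579 − 8920)/√[2351560·(1/49 + 1/21)] = -0.8526
df = n₁ + n₂ − 2 = 68
p-value = P(T ≤ -0.8526) ≈ 0.1984
Since p ≈ 0.1984 > α = 0.05, fail to reject H0; the evidence is not statistically significant.

-0.8526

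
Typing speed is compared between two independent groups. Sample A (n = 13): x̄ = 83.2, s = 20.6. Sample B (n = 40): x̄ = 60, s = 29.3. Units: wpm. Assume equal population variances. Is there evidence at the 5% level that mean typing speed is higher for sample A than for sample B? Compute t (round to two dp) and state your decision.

Let group 1 = sample A, group 2 = sample B. H0: μ_1 = μ_2; H1: μ_1 > μ_2 (two-sample pooled-variance t-test, right-tailed).
s_p² = [(13−1)·20.6² + (40−1)·29.3²]/(13+40−2) = 756.342
t = (83.2 − 60)/√[756.342·(1/13 + 1/40)] = 2.64
df = n₁ + n₂ − 2 = 51
p-value = P(T ≥ 2.64) ≈ 0.005
Since p ≈ 0.005 < α = 0.05, reject H0; the evidence is statistically significant.

t = 2.64; reject H0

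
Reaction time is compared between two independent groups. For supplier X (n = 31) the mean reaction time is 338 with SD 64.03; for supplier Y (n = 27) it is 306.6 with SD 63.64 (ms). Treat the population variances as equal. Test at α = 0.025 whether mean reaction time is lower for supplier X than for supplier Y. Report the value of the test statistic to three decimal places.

1.868

Let group 1 = supplier X, group 2 = supplier Y. H0: μ_1 = μ_2; H1: μ_1 < μ_2 (two-sample pooled-variance t-test, left-tailed).
s_p² = [(31−1)·64.03² + (27−1)·63.64²]/(31+27−2) = 4076.72
t = (338 − 306.6)/√[4076.72·(1/31 + 1/27)] = 1.868
df = n₁ + n₂ − 2 = 56
p-value = P(T ≤ 1.868) ≈ 0.967
Since p ≈ 0.967 > α = 0.025, fail to reject H0; the data do not provide sufficient evidence against H0.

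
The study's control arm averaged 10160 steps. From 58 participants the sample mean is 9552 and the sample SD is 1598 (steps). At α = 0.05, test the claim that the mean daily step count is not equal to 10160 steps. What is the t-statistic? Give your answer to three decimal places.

H0: μ = 10160; H1: μ ≠ 10160 (one-sample t-test, two-sided).
t = (x̄ − μ₀)/(s/√n) = (9552 − 10160)/(1598/√58) = -2.898
df = n − 1 = 57
Two-sided p-value ≈ 0.0053
Since p ≈ 0.0053 < α = 0.05, reject H0; the data support H1.

-2.898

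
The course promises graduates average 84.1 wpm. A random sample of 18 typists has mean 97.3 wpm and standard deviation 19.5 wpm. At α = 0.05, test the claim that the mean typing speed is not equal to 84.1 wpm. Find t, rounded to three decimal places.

H0: μ = 84.1; H1: μ ≠ 84.1 (one-sample t-test, two-sided).
t = (x̄ − μ₀)/(s/√n) = (97.3 − 84.1)/(19.5/√18) = 2.872
df = n − 1 = 17
Two-sided p-value ≈ 0.0106
Since p ≈ 0.0106 < α = 0.05, reject H0; the data support H1.

2.872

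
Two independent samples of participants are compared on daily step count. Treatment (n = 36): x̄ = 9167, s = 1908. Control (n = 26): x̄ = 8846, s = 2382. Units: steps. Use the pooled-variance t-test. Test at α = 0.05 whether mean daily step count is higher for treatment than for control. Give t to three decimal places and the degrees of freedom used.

t = 0.589, df = 60

Let group 1 = treatment, group 2 = control. H0: μ_1 = μ_2; H1: μ_1 > μ_2 (two-sample pooled-variance t-test, right-tailed).
s_p² = [(36−1)·1908² + (26−1)·2382²]/(36+26−2) = 4487740
t = (9167 − 8846)/√[4487740·(1/36 + 1/26)] = 0.589
df = n₁ + n₂ − 2 = 60
p-value = P(T ≥ 0.589) ≈ 0.279
Since p ≈ 0.279 > α = 0.05, fail to reject H0; the data do not provide sufficient evidence against H0.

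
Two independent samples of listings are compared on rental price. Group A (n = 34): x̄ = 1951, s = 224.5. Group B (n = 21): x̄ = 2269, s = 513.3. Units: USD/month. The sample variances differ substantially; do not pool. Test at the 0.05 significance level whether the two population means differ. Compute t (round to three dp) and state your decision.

t = -2.685; reject H0

Let group 1 = group A, group 2 = group B. H0: μ_1 = μ_2; H1: μ_1 ≠ μ_2 (Welch's two-sample t-test, two-sided).
t = (x̄_1 − x̄_2)/√(s_1²/n_1 + s_2²/n_2) = (1951 − 2269)/√(224.5²/34 + 513.3²/21) = -2.685
Welch–Satterthwaite df ≈ 24.80
Two-sided p-value ≈ 0.013
Since p ≈ 0.013 < α = 0.05, reject H0; the data support H1.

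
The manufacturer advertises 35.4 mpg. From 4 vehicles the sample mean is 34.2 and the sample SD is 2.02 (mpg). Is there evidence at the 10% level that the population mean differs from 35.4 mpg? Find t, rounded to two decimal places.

-1.19

H0: μ = 35.4; H1: μ ≠ 35.4 (one-sample t-test, two-sided).
t = (x̄ − μ₀)/(s/√n) = (34.2 − 35.4)/(2.02/√4) = -1.19
df = n − 1 = 3
Two-sided p-value ≈ 0.320
Since p ≈ 0.320 > α = 0.1, fail to reject H0; the data do not provide sufficient evidence against H0.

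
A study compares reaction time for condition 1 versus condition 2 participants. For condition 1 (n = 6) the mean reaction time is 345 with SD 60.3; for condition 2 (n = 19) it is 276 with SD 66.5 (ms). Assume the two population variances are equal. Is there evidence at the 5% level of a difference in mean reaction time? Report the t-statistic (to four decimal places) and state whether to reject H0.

Let group 1 = condition 1, group 2 = condition 2. H0: μ_1 = μ_2; H1: μ_1 ≠ μ_2 (two-sample pooled-variance t-test, two-sided).
s_p² = [(6−1)·60.3² + (19−1)·66.5²]/(6+19−2) = 4251.35
t = (345 − 276)/√[4251.35·(1/6 + 1/19)] = 2.2598
df = n₁ + n₂ − 2 = 23
Two-sided p-value ≈ 0.034
Since p ≈ 0.034 < α = 0.05, reject H0; the evidence is statistically significant.

t = 2.2598; reject H0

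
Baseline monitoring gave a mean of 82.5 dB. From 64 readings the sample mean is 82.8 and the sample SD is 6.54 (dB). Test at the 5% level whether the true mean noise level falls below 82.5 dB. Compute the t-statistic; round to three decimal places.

0.367

H0: μ = 82.5; H1: μ < 82.5 (one-sample t-test, left-tailed).
t = (x̄ − μ₀)/(s/√n) = (82.8 − 82.5)/(6.54/√64) = 0.367
df = n − 1 = 63
p-value = P(T ≤ 0.367) ≈ 0.6426
Since p ≈ 0.6426 > α = 0.05, fail to reject H0; the data do not provide sufficient evidence against H0.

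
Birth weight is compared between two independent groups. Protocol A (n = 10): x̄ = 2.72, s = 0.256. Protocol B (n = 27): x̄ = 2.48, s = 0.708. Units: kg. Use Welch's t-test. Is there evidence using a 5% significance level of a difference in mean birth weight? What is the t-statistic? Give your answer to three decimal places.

1.514

Let group 1 = protocol A, group 2 = protocol B. H0: μ_1 = μ_2; H1: μ_1 ≠ μ_2 (Welch's two-sample t-test, two-sided).
t = (x̄_1 − x̄_2)/√(s_1²/n_1 + s_2²/n_2) = (2.72 − 2.48)/√(0.256²/10 + 0.708²/27) = 1.514
Welch–Satterthwaite df ≈ 35.00
Two-sided p-value ≈ 0.1389
Since p ≈ 0.1389 > α = 0.05, fail to reject H0; the data do not provide sufficient evidence against H0.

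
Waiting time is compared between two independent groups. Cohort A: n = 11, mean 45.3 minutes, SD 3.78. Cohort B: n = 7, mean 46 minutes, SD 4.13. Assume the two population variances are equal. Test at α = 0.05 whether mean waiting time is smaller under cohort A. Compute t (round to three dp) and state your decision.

Let group 1 = cohort A, group 2 = cohort B. H0: μ_1 = μ_2; H1: μ_1 < μ_2 (two-sample pooled-variance t-test, left-tailed).
s_p² = [(11−1)·3.78² + (7−1)·4.13²]/(11+7−2) = 15.3266
t = (45.3 − 46)/√[15.3266·(1/11 + 1/7)] = -0.370
df = n₁ + n₂ − 2 = 16
p-value = P(T ≤ -0.370) ≈ 0.358
Since p ≈ 0.358 > α = 0.05, fail to reject H0; the data do not provide sufficient evidence against H0.

t = -0.370; fail to reject H0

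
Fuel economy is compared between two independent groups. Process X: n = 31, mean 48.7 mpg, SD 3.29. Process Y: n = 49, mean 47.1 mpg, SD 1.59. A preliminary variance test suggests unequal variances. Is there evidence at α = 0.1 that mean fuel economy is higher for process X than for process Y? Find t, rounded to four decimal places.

Let group 1 = process X, group 2 = process Y. H0: μ_1 = μ_2; H1: μ_1 > μ_2 (Welch's two-sample t-test, right-tailed).
t = (x̄_1 − x̄_2)/√(s_1²/n_1 + s_2²/n_2) = (48.7 − 47.1)/√(3.29²/31 + 1.59²/49) = 2.5274
Welch–Satterthwaite df ≈ 38.99
p-value = P(T ≥ 2.5274) ≈ 0.0078
Since p ≈ 0.0078 < α = 0.1, reject H0; the evidence is statistically significant.

2.5274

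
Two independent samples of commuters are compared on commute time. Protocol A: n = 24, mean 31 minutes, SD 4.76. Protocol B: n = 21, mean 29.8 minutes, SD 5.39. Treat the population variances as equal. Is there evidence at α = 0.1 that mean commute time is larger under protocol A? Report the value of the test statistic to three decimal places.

Let group 1 = protocol A, group 2 = protocol B. H0: μ_1 = μ_2; H1: μ_1 > μ_2 (two-sample pooled-variance t-test, right-tailed).
s_p² = [(24−1)·4.76² + (21−1)·5.39²]/(24+21−2) = 25.6318
t = (31 − 29.8)/√[25.6318·(1/24 + 1/21)] = 0.793
df = n₁ + n₂ − 2 = 43
p-value = P(T ≥ 0.793) ≈ 0.2160
Since p ≈ 0.2160 > α = 0.1, fail to reject H0; the evidence is not statistically significant.

0.793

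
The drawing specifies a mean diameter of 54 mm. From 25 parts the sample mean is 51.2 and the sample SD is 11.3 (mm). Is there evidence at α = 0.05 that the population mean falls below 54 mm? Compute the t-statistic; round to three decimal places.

-1.239

H0: μ = 54; H1: μ < 54 (one-sample t-test, left-tailed).
t = (x̄ − μ₀)/(s/√n) = (51.2 − 54)/(11.3/√25) = -1.239
df = n − 1 = 24
p-value = P(T ≤ -1.239) ≈ 0.1137
Since p ≈ 0.1137 > α = 0.05, fail to reject H0; the evidence is not statistically significant.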